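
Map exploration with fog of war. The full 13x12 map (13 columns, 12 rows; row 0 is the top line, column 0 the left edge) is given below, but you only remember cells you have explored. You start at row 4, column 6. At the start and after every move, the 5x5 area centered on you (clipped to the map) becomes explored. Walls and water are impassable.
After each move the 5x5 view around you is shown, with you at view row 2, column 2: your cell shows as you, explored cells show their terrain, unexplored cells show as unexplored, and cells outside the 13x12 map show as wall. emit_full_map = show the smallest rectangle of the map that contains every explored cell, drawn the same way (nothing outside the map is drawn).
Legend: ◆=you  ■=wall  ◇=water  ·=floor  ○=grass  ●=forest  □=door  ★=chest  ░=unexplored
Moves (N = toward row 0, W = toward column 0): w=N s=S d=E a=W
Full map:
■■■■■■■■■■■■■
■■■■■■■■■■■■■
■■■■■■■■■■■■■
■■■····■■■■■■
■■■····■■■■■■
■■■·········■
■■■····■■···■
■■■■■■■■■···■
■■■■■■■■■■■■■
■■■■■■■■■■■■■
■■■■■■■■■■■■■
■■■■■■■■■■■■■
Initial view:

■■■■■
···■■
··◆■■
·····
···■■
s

···■■
···■■
··◆··
···■■
■■■■■

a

····■
····■
··◆··
····■
■■■■■

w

■■■■■
····■
··◆·■
·····
····■

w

■■■■■
■■■■■
··◆·■
····■
·····

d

■■■■■
■■■■■
··◆■■
···■■
·····

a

■■■■■
■■■■■
··◆·■
····■
·····

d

■■■■■
■■■■■
··◆■■
···■■
·····

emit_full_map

■■■■■■
■■■■■■
···◆■■
····■■
······
····■■
■■■■■■

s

■■■■■
···■■
··◆■■
·····
···■■

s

···■■
···■■
··◆··
···■■
■■■■■

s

···■■
·····
··◆■■
■■■■■
■■■■■


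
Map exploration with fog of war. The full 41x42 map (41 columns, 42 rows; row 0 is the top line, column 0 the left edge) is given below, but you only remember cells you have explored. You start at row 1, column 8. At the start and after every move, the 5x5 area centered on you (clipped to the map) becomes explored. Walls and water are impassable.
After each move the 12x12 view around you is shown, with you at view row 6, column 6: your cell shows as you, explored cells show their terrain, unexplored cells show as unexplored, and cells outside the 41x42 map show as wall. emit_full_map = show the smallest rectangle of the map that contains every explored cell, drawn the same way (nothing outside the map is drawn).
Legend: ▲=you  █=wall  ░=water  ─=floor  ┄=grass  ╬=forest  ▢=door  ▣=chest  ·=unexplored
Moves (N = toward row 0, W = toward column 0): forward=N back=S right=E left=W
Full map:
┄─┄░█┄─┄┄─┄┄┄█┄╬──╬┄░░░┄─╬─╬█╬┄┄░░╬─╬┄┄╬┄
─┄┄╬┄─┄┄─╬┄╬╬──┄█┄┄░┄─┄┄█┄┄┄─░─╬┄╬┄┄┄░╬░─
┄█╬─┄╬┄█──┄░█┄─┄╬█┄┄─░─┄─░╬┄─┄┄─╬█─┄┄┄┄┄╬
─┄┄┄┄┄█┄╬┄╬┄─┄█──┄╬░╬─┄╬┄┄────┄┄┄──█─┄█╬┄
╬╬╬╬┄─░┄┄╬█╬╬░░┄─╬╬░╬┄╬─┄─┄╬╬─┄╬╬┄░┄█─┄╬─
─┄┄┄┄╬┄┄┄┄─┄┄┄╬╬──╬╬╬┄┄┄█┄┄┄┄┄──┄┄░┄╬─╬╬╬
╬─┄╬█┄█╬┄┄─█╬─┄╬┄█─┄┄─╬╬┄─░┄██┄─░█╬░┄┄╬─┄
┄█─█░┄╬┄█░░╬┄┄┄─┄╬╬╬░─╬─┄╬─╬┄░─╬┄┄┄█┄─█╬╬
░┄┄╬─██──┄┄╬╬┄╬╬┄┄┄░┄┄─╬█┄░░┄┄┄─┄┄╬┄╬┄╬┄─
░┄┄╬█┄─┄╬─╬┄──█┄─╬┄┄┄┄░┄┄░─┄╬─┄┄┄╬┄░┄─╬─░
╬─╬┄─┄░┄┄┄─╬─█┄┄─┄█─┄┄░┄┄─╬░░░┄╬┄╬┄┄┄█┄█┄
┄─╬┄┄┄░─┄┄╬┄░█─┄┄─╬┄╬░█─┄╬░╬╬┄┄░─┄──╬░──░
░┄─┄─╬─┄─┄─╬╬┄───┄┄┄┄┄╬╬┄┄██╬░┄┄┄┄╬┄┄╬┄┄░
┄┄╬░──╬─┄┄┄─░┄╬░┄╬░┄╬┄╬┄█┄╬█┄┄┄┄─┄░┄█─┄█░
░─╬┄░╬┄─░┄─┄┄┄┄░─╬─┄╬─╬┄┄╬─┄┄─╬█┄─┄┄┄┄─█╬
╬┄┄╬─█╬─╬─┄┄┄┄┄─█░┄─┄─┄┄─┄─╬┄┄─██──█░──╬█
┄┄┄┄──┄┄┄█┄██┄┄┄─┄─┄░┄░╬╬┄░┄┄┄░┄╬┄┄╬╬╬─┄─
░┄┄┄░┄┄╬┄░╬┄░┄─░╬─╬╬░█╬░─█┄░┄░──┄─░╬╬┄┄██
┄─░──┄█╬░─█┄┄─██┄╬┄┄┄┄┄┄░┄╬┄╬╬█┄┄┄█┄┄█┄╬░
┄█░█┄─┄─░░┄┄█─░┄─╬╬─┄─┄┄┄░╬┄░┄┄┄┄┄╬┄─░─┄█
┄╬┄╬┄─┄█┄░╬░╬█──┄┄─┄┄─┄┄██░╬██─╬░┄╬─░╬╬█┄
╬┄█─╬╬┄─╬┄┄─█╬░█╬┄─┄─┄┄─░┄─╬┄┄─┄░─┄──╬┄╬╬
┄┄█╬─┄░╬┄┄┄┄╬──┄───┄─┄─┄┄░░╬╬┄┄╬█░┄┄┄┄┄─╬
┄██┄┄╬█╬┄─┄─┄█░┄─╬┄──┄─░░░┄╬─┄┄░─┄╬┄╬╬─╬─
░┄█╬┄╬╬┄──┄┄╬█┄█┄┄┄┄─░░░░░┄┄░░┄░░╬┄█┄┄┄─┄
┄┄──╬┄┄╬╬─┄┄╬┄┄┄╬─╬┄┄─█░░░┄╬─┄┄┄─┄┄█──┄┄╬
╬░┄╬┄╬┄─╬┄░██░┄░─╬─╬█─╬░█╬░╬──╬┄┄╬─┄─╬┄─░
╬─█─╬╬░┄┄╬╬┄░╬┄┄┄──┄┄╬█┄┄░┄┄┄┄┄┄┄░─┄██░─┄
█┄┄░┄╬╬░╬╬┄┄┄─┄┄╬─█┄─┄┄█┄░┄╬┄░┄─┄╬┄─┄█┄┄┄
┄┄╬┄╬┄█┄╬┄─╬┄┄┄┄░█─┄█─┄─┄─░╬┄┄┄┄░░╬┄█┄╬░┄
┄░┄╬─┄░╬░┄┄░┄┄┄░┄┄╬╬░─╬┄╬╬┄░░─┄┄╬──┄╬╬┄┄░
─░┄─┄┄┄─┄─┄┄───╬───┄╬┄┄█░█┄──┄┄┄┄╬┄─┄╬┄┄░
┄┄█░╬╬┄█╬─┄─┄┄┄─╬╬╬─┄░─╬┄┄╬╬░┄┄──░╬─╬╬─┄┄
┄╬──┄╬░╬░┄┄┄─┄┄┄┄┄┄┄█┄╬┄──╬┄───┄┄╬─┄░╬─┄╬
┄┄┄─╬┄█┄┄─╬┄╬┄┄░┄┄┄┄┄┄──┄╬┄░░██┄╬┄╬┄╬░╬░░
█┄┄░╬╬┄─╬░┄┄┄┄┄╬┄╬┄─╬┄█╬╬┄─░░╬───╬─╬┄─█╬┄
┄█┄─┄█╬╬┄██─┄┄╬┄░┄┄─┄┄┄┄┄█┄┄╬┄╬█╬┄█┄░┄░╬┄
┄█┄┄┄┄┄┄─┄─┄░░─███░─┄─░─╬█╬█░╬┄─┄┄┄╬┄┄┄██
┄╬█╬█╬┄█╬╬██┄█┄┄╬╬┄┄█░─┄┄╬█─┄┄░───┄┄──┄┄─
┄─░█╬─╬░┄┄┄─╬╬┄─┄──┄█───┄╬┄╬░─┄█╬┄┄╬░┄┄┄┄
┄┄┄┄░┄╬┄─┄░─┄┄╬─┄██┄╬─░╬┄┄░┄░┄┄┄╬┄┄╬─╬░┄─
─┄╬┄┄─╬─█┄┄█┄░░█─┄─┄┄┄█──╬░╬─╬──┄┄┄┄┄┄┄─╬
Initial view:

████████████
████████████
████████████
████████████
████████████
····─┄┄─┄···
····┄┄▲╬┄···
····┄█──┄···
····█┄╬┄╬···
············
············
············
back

████████████
████████████
████████████
████████████
····─┄┄─┄···
····┄┄─╬┄···
····┄█▲─┄···
····█┄╬┄╬···
····░┄┄╬█···
············
············
············

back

████████████
████████████
████████████
····─┄┄─┄···
····┄┄─╬┄···
····┄█──┄···
····█┄▲┄╬···
····░┄┄╬█···
····┄┄┄┄─···
············
············
············

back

████████████
████████████
····─┄┄─┄···
····┄┄─╬┄···
····┄█──┄···
····█┄╬┄╬···
····░┄▲╬█···
····┄┄┄┄─···
····█╬┄┄─···
············
············
············

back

████████████
····─┄┄─┄···
····┄┄─╬┄···
····┄█──┄···
····█┄╬┄╬···
····░┄┄╬█···
····┄┄▲┄─···
····█╬┄┄─···
····╬┄█░░···
············
············
············

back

····─┄┄─┄···
····┄┄─╬┄···
····┄█──┄···
····█┄╬┄╬···
····░┄┄╬█···
····┄┄┄┄─···
····█╬▲┄─···
····╬┄█░░···
····█──┄┄···
············
············
············

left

·····─┄┄─┄··
·····┄┄─╬┄··
·····┄█──┄··
·····█┄╬┄╬··
····─░┄┄╬█··
····╬┄┄┄┄─··
····┄█▲┄┄─··
····┄╬┄█░░··
····██──┄┄··
············
············
············

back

·····┄┄─╬┄··
·····┄█──┄··
·····█┄╬┄╬··
····─░┄┄╬█··
····╬┄┄┄┄─··
····┄█╬┄┄─··
····┄╬▲█░░··
····██──┄┄··
····┄─┄╬─···
············
············
············

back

·····┄█──┄··
·····█┄╬┄╬··
····─░┄┄╬█··
····╬┄┄┄┄─··
····┄█╬┄┄─··
····┄╬┄█░░··
····██▲─┄┄··
····┄─┄╬─···
····┄░┄┄┄···
············
············
············

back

·····█┄╬┄╬··
····─░┄┄╬█··
····╬┄┄┄┄─··
····┄█╬┄┄─··
····┄╬┄█░░··
····██──┄┄··
····┄─▲╬─···
····┄░┄┄┄···
····┄░─┄┄···
············
············
············

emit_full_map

·─┄┄─┄
·┄┄─╬┄
·┄█──┄
·█┄╬┄╬
─░┄┄╬█
╬┄┄┄┄─
┄█╬┄┄─
┄╬┄█░░
██──┄┄
┄─▲╬─·
┄░┄┄┄·
┄░─┄┄·

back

····─░┄┄╬█··
····╬┄┄┄┄─··
····┄█╬┄┄─··
····┄╬┄█░░··
····██──┄┄··
····┄─┄╬─···
····┄░▲┄┄···
····┄░─┄┄···
····╬─┄─┄···
············
············
············

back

····╬┄┄┄┄─··
····┄█╬┄┄─··
····┄╬┄█░░··
····██──┄┄··
····┄─┄╬─···
····┄░┄┄┄···
····┄░▲┄┄···
····╬─┄─┄···
····─╬─┄┄···
············
············
············

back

····┄█╬┄┄─··
····┄╬┄█░░··
····██──┄┄··
····┄─┄╬─···
····┄░┄┄┄···
····┄░─┄┄···
····╬─▲─┄···
····─╬─┄┄···
····╬┄─░┄···
············
············
············

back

····┄╬┄█░░··
····██──┄┄··
····┄─┄╬─···
····┄░┄┄┄···
····┄░─┄┄···
····╬─┄─┄···
····─╬▲┄┄···
····╬┄─░┄···
····█╬─╬─···
············
············
············

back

····██──┄┄··
····┄─┄╬─···
····┄░┄┄┄···
····┄░─┄┄···
····╬─┄─┄···
····─╬─┄┄···
····╬┄▲░┄···
····█╬─╬─···
····─┄┄┄█···
············
············
············

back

····┄─┄╬─···
····┄░┄┄┄···
····┄░─┄┄···
····╬─┄─┄···
····─╬─┄┄···
····╬┄─░┄···
····█╬▲╬─···
····─┄┄┄█···
····┄┄╬┄░···
············
············
············

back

····┄░┄┄┄···
····┄░─┄┄···
····╬─┄─┄···
····─╬─┄┄···
····╬┄─░┄···
····█╬─╬─···
····─┄▲┄█···
····┄┄╬┄░···
····┄█╬░─···
············
············
············

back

····┄░─┄┄···
····╬─┄─┄···
····─╬─┄┄···
····╬┄─░┄···
····█╬─╬─···
····─┄┄┄█···
····┄┄▲┄░···
····┄█╬░─···
····─┄─░░···
············
············
············

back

····╬─┄─┄···
····─╬─┄┄···
····╬┄─░┄···
····█╬─╬─···
····─┄┄┄█···
····┄┄╬┄░···
····┄█▲░─···
····─┄─░░···
····─┄█┄░···
············
············
············

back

····─╬─┄┄···
····╬┄─░┄···
····█╬─╬─···
····─┄┄┄█···
····┄┄╬┄░···
····┄█╬░─···
····─┄▲░░···
····─┄█┄░···
····╬┄─╬┄···
············
············
············

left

·····─╬─┄┄··
·····╬┄─░┄··
·····█╬─╬─··
·····─┄┄┄█··
····░┄┄╬┄░··
····─┄█╬░─··
····┄─▲─░░··
····┄─┄█┄░··
····╬╬┄─╬┄··
············
············
············

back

·····╬┄─░┄··
·····█╬─╬─··
·····─┄┄┄█··
····░┄┄╬┄░··
····─┄█╬░─··
····┄─┄─░░··
····┄─▲█┄░··
····╬╬┄─╬┄··
····─┄░╬┄···
············
············
············

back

·····█╬─╬─··
·····─┄┄┄█··
····░┄┄╬┄░··
····─┄█╬░─··
····┄─┄─░░··
····┄─┄█┄░··
····╬╬▲─╬┄··
····─┄░╬┄···
····┄╬█╬┄···
············
············
············

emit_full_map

··─┄┄─┄
··┄┄─╬┄
··┄█──┄
··█┄╬┄╬
·─░┄┄╬█
·╬┄┄┄┄─
·┄█╬┄┄─
·┄╬┄█░░
·██──┄┄
·┄─┄╬─·
·┄░┄┄┄·
·┄░─┄┄·
·╬─┄─┄·
·─╬─┄┄·
·╬┄─░┄·
·█╬─╬─·
·─┄┄┄█·
░┄┄╬┄░·
─┄█╬░─·
┄─┄─░░·
┄─┄█┄░·
╬╬▲─╬┄·
─┄░╬┄··
┄╬█╬┄··


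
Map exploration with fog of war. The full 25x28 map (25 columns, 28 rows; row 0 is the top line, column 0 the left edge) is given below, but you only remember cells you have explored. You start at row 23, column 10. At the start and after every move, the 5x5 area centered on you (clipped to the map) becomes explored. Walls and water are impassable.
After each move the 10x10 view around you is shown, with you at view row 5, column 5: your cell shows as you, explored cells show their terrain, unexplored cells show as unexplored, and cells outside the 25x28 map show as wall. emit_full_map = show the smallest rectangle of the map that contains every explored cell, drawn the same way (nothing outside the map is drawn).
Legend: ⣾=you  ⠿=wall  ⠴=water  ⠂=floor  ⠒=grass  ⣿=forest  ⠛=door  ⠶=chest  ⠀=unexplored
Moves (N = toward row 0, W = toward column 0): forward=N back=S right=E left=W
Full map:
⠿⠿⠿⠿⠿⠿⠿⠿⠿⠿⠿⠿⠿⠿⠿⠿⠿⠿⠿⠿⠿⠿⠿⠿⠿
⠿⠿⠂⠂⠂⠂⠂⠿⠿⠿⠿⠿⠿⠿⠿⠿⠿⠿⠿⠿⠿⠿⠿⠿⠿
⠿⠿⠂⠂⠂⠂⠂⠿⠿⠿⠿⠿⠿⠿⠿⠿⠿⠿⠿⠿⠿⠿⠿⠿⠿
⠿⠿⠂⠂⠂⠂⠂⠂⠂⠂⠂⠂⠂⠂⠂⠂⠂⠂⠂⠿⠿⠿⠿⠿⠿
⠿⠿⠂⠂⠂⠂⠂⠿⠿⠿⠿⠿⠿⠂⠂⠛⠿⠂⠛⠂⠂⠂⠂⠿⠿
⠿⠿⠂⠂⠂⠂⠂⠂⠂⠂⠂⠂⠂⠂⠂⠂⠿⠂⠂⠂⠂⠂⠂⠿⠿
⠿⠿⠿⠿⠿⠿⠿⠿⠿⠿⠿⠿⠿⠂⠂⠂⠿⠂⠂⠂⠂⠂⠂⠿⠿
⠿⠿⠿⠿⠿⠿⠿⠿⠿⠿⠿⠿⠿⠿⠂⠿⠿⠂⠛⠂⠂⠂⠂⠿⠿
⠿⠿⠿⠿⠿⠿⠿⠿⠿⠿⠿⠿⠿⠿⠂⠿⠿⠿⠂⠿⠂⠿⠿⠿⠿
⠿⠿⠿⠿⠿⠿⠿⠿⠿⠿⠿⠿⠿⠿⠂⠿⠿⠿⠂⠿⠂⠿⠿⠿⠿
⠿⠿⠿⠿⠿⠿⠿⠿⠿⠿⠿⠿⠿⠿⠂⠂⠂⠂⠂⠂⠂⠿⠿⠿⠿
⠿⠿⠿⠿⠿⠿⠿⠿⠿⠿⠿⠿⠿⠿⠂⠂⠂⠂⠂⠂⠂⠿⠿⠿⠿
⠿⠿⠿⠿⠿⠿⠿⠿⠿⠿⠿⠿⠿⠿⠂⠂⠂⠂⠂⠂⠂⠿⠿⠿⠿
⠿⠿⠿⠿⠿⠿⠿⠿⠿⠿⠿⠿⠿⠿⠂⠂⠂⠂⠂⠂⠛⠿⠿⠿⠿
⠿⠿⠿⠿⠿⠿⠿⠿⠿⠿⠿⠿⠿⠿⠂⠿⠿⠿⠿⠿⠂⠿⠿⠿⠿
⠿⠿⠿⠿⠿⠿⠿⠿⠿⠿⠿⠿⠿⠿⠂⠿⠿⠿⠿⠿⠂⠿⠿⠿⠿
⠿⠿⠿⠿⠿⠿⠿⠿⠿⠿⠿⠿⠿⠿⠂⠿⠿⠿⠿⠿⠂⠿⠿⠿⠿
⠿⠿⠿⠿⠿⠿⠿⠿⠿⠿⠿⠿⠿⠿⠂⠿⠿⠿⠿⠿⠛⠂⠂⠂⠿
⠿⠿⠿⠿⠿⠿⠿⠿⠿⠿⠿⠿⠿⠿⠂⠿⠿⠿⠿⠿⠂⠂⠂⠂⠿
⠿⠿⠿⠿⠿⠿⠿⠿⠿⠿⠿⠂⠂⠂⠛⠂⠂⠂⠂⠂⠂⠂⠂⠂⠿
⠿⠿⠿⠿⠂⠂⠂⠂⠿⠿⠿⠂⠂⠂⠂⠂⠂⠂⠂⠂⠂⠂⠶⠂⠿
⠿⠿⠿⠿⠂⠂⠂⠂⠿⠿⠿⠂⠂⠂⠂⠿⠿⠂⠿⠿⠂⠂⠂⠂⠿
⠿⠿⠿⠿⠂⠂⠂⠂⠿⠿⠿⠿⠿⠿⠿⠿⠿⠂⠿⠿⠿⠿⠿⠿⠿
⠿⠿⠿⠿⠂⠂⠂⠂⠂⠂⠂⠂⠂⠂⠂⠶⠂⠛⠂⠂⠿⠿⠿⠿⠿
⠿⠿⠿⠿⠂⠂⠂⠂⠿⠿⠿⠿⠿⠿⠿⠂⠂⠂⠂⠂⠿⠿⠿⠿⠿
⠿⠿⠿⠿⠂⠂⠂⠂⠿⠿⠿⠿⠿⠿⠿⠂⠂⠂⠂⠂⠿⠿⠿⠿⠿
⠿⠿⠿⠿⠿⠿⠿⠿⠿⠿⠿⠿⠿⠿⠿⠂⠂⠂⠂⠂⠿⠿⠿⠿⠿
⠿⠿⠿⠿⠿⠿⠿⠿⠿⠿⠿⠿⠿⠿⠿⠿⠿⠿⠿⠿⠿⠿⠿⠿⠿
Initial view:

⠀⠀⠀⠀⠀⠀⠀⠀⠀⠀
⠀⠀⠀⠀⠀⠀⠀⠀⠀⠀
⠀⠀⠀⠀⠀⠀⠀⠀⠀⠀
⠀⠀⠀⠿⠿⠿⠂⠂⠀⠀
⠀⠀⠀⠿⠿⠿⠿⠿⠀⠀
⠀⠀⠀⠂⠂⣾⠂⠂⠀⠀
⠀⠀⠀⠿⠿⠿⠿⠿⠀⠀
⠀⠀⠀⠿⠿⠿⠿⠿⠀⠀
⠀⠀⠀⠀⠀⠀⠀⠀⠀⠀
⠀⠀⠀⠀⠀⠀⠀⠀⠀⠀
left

⠀⠀⠀⠀⠀⠀⠀⠀⠀⠀
⠀⠀⠀⠀⠀⠀⠀⠀⠀⠀
⠀⠀⠀⠀⠀⠀⠀⠀⠀⠀
⠀⠀⠀⠂⠿⠿⠿⠂⠂⠀
⠀⠀⠀⠂⠿⠿⠿⠿⠿⠀
⠀⠀⠀⠂⠂⣾⠂⠂⠂⠀
⠀⠀⠀⠂⠿⠿⠿⠿⠿⠀
⠀⠀⠀⠂⠿⠿⠿⠿⠿⠀
⠀⠀⠀⠀⠀⠀⠀⠀⠀⠀
⠀⠀⠀⠀⠀⠀⠀⠀⠀⠀

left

⠀⠀⠀⠀⠀⠀⠀⠀⠀⠀
⠀⠀⠀⠀⠀⠀⠀⠀⠀⠀
⠀⠀⠀⠀⠀⠀⠀⠀⠀⠀
⠀⠀⠀⠂⠂⠿⠿⠿⠂⠂
⠀⠀⠀⠂⠂⠿⠿⠿⠿⠿
⠀⠀⠀⠂⠂⣾⠂⠂⠂⠂
⠀⠀⠀⠂⠂⠿⠿⠿⠿⠿
⠀⠀⠀⠂⠂⠿⠿⠿⠿⠿
⠀⠀⠀⠀⠀⠀⠀⠀⠀⠀
⠀⠀⠀⠀⠀⠀⠀⠀⠀⠀

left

⠀⠀⠀⠀⠀⠀⠀⠀⠀⠀
⠀⠀⠀⠀⠀⠀⠀⠀⠀⠀
⠀⠀⠀⠀⠀⠀⠀⠀⠀⠀
⠀⠀⠀⠂⠂⠂⠿⠿⠿⠂
⠀⠀⠀⠂⠂⠂⠿⠿⠿⠿
⠀⠀⠀⠂⠂⣾⠂⠂⠂⠂
⠀⠀⠀⠂⠂⠂⠿⠿⠿⠿
⠀⠀⠀⠂⠂⠂⠿⠿⠿⠿
⠀⠀⠀⠀⠀⠀⠀⠀⠀⠀
⠀⠀⠀⠀⠀⠀⠀⠀⠀⠀

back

⠀⠀⠀⠀⠀⠀⠀⠀⠀⠀
⠀⠀⠀⠀⠀⠀⠀⠀⠀⠀
⠀⠀⠀⠂⠂⠂⠿⠿⠿⠂
⠀⠀⠀⠂⠂⠂⠿⠿⠿⠿
⠀⠀⠀⠂⠂⠂⠂⠂⠂⠂
⠀⠀⠀⠂⠂⣾⠿⠿⠿⠿
⠀⠀⠀⠂⠂⠂⠿⠿⠿⠿
⠀⠀⠀⠿⠿⠿⠿⠿⠀⠀
⠀⠀⠀⠀⠀⠀⠀⠀⠀⠀
⠿⠿⠿⠿⠿⠿⠿⠿⠿⠿

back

⠀⠀⠀⠀⠀⠀⠀⠀⠀⠀
⠀⠀⠀⠂⠂⠂⠿⠿⠿⠂
⠀⠀⠀⠂⠂⠂⠿⠿⠿⠿
⠀⠀⠀⠂⠂⠂⠂⠂⠂⠂
⠀⠀⠀⠂⠂⠂⠿⠿⠿⠿
⠀⠀⠀⠂⠂⣾⠿⠿⠿⠿
⠀⠀⠀⠿⠿⠿⠿⠿⠀⠀
⠀⠀⠀⠿⠿⠿⠿⠿⠀⠀
⠿⠿⠿⠿⠿⠿⠿⠿⠿⠿
⠿⠿⠿⠿⠿⠿⠿⠿⠿⠿

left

⠀⠀⠀⠀⠀⠀⠀⠀⠀⠀
⠀⠀⠀⠀⠂⠂⠂⠿⠿⠿
⠀⠀⠀⠀⠂⠂⠂⠿⠿⠿
⠀⠀⠀⠂⠂⠂⠂⠂⠂⠂
⠀⠀⠀⠂⠂⠂⠂⠿⠿⠿
⠀⠀⠀⠂⠂⣾⠂⠿⠿⠿
⠀⠀⠀⠿⠿⠿⠿⠿⠿⠀
⠀⠀⠀⠿⠿⠿⠿⠿⠿⠀
⠿⠿⠿⠿⠿⠿⠿⠿⠿⠿
⠿⠿⠿⠿⠿⠿⠿⠿⠿⠿

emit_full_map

⠀⠂⠂⠂⠿⠿⠿⠂⠂
⠀⠂⠂⠂⠿⠿⠿⠿⠿
⠂⠂⠂⠂⠂⠂⠂⠂⠂
⠂⠂⠂⠂⠿⠿⠿⠿⠿
⠂⠂⣾⠂⠿⠿⠿⠿⠿
⠿⠿⠿⠿⠿⠿⠀⠀⠀
⠿⠿⠿⠿⠿⠿⠀⠀⠀

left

⠀⠀⠀⠀⠀⠀⠀⠀⠀⠀
⠀⠀⠀⠀⠀⠂⠂⠂⠿⠿
⠀⠀⠀⠀⠀⠂⠂⠂⠿⠿
⠀⠀⠀⠿⠂⠂⠂⠂⠂⠂
⠀⠀⠀⠿⠂⠂⠂⠂⠿⠿
⠀⠀⠀⠿⠂⣾⠂⠂⠿⠿
⠀⠀⠀⠿⠿⠿⠿⠿⠿⠿
⠀⠀⠀⠿⠿⠿⠿⠿⠿⠿
⠿⠿⠿⠿⠿⠿⠿⠿⠿⠿
⠿⠿⠿⠿⠿⠿⠿⠿⠿⠿

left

⠿⠀⠀⠀⠀⠀⠀⠀⠀⠀
⠿⠀⠀⠀⠀⠀⠂⠂⠂⠿
⠿⠀⠀⠀⠀⠀⠂⠂⠂⠿
⠿⠀⠀⠿⠿⠂⠂⠂⠂⠂
⠿⠀⠀⠿⠿⠂⠂⠂⠂⠿
⠿⠀⠀⠿⠿⣾⠂⠂⠂⠿
⠿⠀⠀⠿⠿⠿⠿⠿⠿⠿
⠿⠀⠀⠿⠿⠿⠿⠿⠿⠿
⠿⠿⠿⠿⠿⠿⠿⠿⠿⠿
⠿⠿⠿⠿⠿⠿⠿⠿⠿⠿

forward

⠿⠀⠀⠀⠀⠀⠀⠀⠀⠀
⠿⠀⠀⠀⠀⠀⠀⠀⠀⠀
⠿⠀⠀⠀⠀⠀⠂⠂⠂⠿
⠿⠀⠀⠿⠿⠂⠂⠂⠂⠿
⠿⠀⠀⠿⠿⠂⠂⠂⠂⠂
⠿⠀⠀⠿⠿⣾⠂⠂⠂⠿
⠿⠀⠀⠿⠿⠂⠂⠂⠂⠿
⠿⠀⠀⠿⠿⠿⠿⠿⠿⠿
⠿⠀⠀⠿⠿⠿⠿⠿⠿⠿
⠿⠿⠿⠿⠿⠿⠿⠿⠿⠿

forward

⠿⠀⠀⠀⠀⠀⠀⠀⠀⠀
⠿⠀⠀⠀⠀⠀⠀⠀⠀⠀
⠿⠀⠀⠀⠀⠀⠀⠀⠀⠀
⠿⠀⠀⠿⠿⠂⠂⠂⠂⠿
⠿⠀⠀⠿⠿⠂⠂⠂⠂⠿
⠿⠀⠀⠿⠿⣾⠂⠂⠂⠂
⠿⠀⠀⠿⠿⠂⠂⠂⠂⠿
⠿⠀⠀⠿⠿⠂⠂⠂⠂⠿
⠿⠀⠀⠿⠿⠿⠿⠿⠿⠿
⠿⠀⠀⠿⠿⠿⠿⠿⠿⠿

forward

⠿⠀⠀⠀⠀⠀⠀⠀⠀⠀
⠿⠀⠀⠀⠀⠀⠀⠀⠀⠀
⠿⠀⠀⠀⠀⠀⠀⠀⠀⠀
⠿⠀⠀⠿⠿⠂⠂⠂⠀⠀
⠿⠀⠀⠿⠿⠂⠂⠂⠂⠿
⠿⠀⠀⠿⠿⣾⠂⠂⠂⠿
⠿⠀⠀⠿⠿⠂⠂⠂⠂⠂
⠿⠀⠀⠿⠿⠂⠂⠂⠂⠿
⠿⠀⠀⠿⠿⠂⠂⠂⠂⠿
⠿⠀⠀⠿⠿⠿⠿⠿⠿⠿

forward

⠿⠀⠀⠀⠀⠀⠀⠀⠀⠀
⠿⠀⠀⠀⠀⠀⠀⠀⠀⠀
⠿⠀⠀⠀⠀⠀⠀⠀⠀⠀
⠿⠀⠀⠿⠿⠿⠿⠿⠀⠀
⠿⠀⠀⠿⠿⠂⠂⠂⠀⠀
⠿⠀⠀⠿⠿⣾⠂⠂⠂⠿
⠿⠀⠀⠿⠿⠂⠂⠂⠂⠿
⠿⠀⠀⠿⠿⠂⠂⠂⠂⠂
⠿⠀⠀⠿⠿⠂⠂⠂⠂⠿
⠿⠀⠀⠿⠿⠂⠂⠂⠂⠿

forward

⠿⠀⠀⠀⠀⠀⠀⠀⠀⠀
⠿⠀⠀⠀⠀⠀⠀⠀⠀⠀
⠿⠀⠀⠀⠀⠀⠀⠀⠀⠀
⠿⠀⠀⠿⠿⠿⠿⠿⠀⠀
⠿⠀⠀⠿⠿⠿⠿⠿⠀⠀
⠿⠀⠀⠿⠿⣾⠂⠂⠀⠀
⠿⠀⠀⠿⠿⠂⠂⠂⠂⠿
⠿⠀⠀⠿⠿⠂⠂⠂⠂⠿
⠿⠀⠀⠿⠿⠂⠂⠂⠂⠂
⠿⠀⠀⠿⠿⠂⠂⠂⠂⠿

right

⠀⠀⠀⠀⠀⠀⠀⠀⠀⠀
⠀⠀⠀⠀⠀⠀⠀⠀⠀⠀
⠀⠀⠀⠀⠀⠀⠀⠀⠀⠀
⠀⠀⠿⠿⠿⠿⠿⠿⠀⠀
⠀⠀⠿⠿⠿⠿⠿⠿⠀⠀
⠀⠀⠿⠿⠂⣾⠂⠂⠀⠀
⠀⠀⠿⠿⠂⠂⠂⠂⠿⠿
⠀⠀⠿⠿⠂⠂⠂⠂⠿⠿
⠀⠀⠿⠿⠂⠂⠂⠂⠂⠂
⠀⠀⠿⠿⠂⠂⠂⠂⠿⠿

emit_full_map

⠿⠿⠿⠿⠿⠿⠀⠀⠀⠀⠀
⠿⠿⠿⠿⠿⠿⠀⠀⠀⠀⠀
⠿⠿⠂⣾⠂⠂⠀⠀⠀⠀⠀
⠿⠿⠂⠂⠂⠂⠿⠿⠿⠂⠂
⠿⠿⠂⠂⠂⠂⠿⠿⠿⠿⠿
⠿⠿⠂⠂⠂⠂⠂⠂⠂⠂⠂
⠿⠿⠂⠂⠂⠂⠿⠿⠿⠿⠿
⠿⠿⠂⠂⠂⠂⠿⠿⠿⠿⠿
⠿⠿⠿⠿⠿⠿⠿⠿⠀⠀⠀
⠿⠿⠿⠿⠿⠿⠿⠿⠀⠀⠀

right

⠀⠀⠀⠀⠀⠀⠀⠀⠀⠀
⠀⠀⠀⠀⠀⠀⠀⠀⠀⠀
⠀⠀⠀⠀⠀⠀⠀⠀⠀⠀
⠀⠿⠿⠿⠿⠿⠿⠿⠀⠀
⠀⠿⠿⠿⠿⠿⠿⠿⠀⠀
⠀⠿⠿⠂⠂⣾⠂⠿⠀⠀
⠀⠿⠿⠂⠂⠂⠂⠿⠿⠿
⠀⠿⠿⠂⠂⠂⠂⠿⠿⠿
⠀⠿⠿⠂⠂⠂⠂⠂⠂⠂
⠀⠿⠿⠂⠂⠂⠂⠿⠿⠿

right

⠀⠀⠀⠀⠀⠀⠀⠀⠀⠀
⠀⠀⠀⠀⠀⠀⠀⠀⠀⠀
⠀⠀⠀⠀⠀⠀⠀⠀⠀⠀
⠿⠿⠿⠿⠿⠿⠿⠿⠀⠀
⠿⠿⠿⠿⠿⠿⠿⠿⠀⠀
⠿⠿⠂⠂⠂⣾⠿⠿⠀⠀
⠿⠿⠂⠂⠂⠂⠿⠿⠿⠂
⠿⠿⠂⠂⠂⠂⠿⠿⠿⠿
⠿⠿⠂⠂⠂⠂⠂⠂⠂⠂
⠿⠿⠂⠂⠂⠂⠿⠿⠿⠿

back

⠀⠀⠀⠀⠀⠀⠀⠀⠀⠀
⠀⠀⠀⠀⠀⠀⠀⠀⠀⠀
⠿⠿⠿⠿⠿⠿⠿⠿⠀⠀
⠿⠿⠿⠿⠿⠿⠿⠿⠀⠀
⠿⠿⠂⠂⠂⠂⠿⠿⠀⠀
⠿⠿⠂⠂⠂⣾⠿⠿⠿⠂
⠿⠿⠂⠂⠂⠂⠿⠿⠿⠿
⠿⠿⠂⠂⠂⠂⠂⠂⠂⠂
⠿⠿⠂⠂⠂⠂⠿⠿⠿⠿
⠿⠿⠂⠂⠂⠂⠿⠿⠿⠿

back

⠀⠀⠀⠀⠀⠀⠀⠀⠀⠀
⠿⠿⠿⠿⠿⠿⠿⠿⠀⠀
⠿⠿⠿⠿⠿⠿⠿⠿⠀⠀
⠿⠿⠂⠂⠂⠂⠿⠿⠀⠀
⠿⠿⠂⠂⠂⠂⠿⠿⠿⠂
⠿⠿⠂⠂⠂⣾⠿⠿⠿⠿
⠿⠿⠂⠂⠂⠂⠂⠂⠂⠂
⠿⠿⠂⠂⠂⠂⠿⠿⠿⠿
⠿⠿⠂⠂⠂⠂⠿⠿⠿⠿
⠿⠿⠿⠿⠿⠿⠿⠿⠀⠀

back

⠿⠿⠿⠿⠿⠿⠿⠿⠀⠀
⠿⠿⠿⠿⠿⠿⠿⠿⠀⠀
⠿⠿⠂⠂⠂⠂⠿⠿⠀⠀
⠿⠿⠂⠂⠂⠂⠿⠿⠿⠂
⠿⠿⠂⠂⠂⠂⠿⠿⠿⠿
⠿⠿⠂⠂⠂⣾⠂⠂⠂⠂
⠿⠿⠂⠂⠂⠂⠿⠿⠿⠿
⠿⠿⠂⠂⠂⠂⠿⠿⠿⠿
⠿⠿⠿⠿⠿⠿⠿⠿⠀⠀
⠿⠿⠿⠿⠿⠿⠿⠿⠀⠀

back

⠿⠿⠿⠿⠿⠿⠿⠿⠀⠀
⠿⠿⠂⠂⠂⠂⠿⠿⠀⠀
⠿⠿⠂⠂⠂⠂⠿⠿⠿⠂
⠿⠿⠂⠂⠂⠂⠿⠿⠿⠿
⠿⠿⠂⠂⠂⠂⠂⠂⠂⠂
⠿⠿⠂⠂⠂⣾⠿⠿⠿⠿
⠿⠿⠂⠂⠂⠂⠿⠿⠿⠿
⠿⠿⠿⠿⠿⠿⠿⠿⠀⠀
⠿⠿⠿⠿⠿⠿⠿⠿⠀⠀
⠿⠿⠿⠿⠿⠿⠿⠿⠿⠿

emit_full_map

⠿⠿⠿⠿⠿⠿⠿⠿⠀⠀⠀
⠿⠿⠿⠿⠿⠿⠿⠿⠀⠀⠀
⠿⠿⠂⠂⠂⠂⠿⠿⠀⠀⠀
⠿⠿⠂⠂⠂⠂⠿⠿⠿⠂⠂
⠿⠿⠂⠂⠂⠂⠿⠿⠿⠿⠿
⠿⠿⠂⠂⠂⠂⠂⠂⠂⠂⠂
⠿⠿⠂⠂⠂⣾⠿⠿⠿⠿⠿
⠿⠿⠂⠂⠂⠂⠿⠿⠿⠿⠿
⠿⠿⠿⠿⠿⠿⠿⠿⠀⠀⠀
⠿⠿⠿⠿⠿⠿⠿⠿⠀⠀⠀


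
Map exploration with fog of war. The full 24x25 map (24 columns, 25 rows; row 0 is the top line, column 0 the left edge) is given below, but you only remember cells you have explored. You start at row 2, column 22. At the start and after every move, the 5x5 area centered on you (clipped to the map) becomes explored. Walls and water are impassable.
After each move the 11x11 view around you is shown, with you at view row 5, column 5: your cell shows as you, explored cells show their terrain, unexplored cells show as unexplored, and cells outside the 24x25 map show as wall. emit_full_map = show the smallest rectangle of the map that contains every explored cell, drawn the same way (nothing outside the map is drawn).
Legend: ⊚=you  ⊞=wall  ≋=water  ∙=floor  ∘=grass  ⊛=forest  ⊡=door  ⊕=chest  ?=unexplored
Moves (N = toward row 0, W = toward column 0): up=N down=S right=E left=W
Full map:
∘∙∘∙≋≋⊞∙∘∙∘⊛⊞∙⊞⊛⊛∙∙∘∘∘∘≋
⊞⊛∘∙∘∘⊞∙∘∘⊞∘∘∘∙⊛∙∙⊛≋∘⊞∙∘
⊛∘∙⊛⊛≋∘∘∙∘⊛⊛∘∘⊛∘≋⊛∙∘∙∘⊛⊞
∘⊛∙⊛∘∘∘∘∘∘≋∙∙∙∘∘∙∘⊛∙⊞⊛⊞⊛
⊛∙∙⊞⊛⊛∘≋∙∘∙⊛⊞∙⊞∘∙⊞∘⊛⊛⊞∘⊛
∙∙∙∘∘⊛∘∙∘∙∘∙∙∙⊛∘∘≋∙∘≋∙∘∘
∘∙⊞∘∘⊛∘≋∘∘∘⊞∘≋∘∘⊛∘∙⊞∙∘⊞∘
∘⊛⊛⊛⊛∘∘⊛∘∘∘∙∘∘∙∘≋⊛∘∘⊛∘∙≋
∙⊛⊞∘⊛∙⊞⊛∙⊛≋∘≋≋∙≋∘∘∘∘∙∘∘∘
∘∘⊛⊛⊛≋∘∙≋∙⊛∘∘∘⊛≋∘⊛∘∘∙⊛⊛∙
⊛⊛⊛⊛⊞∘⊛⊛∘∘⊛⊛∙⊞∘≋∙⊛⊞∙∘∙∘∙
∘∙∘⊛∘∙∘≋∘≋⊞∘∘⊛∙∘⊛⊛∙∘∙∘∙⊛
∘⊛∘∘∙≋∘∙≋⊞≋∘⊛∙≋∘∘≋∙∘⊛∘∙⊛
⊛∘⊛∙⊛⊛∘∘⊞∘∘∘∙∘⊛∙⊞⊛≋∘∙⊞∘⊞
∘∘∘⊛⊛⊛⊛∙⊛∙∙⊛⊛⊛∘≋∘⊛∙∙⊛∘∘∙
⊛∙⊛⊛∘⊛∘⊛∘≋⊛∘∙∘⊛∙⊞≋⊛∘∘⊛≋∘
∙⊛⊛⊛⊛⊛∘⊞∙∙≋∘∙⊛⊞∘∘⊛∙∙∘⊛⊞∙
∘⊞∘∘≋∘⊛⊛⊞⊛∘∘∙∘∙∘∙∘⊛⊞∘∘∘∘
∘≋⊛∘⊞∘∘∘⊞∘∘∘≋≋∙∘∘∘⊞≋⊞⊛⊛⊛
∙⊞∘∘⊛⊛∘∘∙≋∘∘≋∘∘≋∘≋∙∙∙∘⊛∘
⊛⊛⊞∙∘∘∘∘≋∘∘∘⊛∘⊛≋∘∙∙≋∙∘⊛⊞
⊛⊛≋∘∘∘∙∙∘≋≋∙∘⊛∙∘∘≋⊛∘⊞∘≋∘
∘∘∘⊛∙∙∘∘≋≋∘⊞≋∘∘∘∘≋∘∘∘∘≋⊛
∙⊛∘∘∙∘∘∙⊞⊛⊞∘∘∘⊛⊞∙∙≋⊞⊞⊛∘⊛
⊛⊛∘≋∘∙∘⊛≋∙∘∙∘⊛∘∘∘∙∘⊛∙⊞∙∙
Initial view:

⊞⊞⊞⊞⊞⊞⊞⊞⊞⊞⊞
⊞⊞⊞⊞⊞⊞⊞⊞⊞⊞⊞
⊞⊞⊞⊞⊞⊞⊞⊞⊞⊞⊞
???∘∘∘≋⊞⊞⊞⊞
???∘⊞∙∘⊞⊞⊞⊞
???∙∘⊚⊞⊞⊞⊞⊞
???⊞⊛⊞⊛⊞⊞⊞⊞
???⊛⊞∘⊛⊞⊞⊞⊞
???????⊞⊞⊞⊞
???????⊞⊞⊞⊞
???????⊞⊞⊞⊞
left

⊞⊞⊞⊞⊞⊞⊞⊞⊞⊞⊞
⊞⊞⊞⊞⊞⊞⊞⊞⊞⊞⊞
⊞⊞⊞⊞⊞⊞⊞⊞⊞⊞⊞
???∘∘∘∘≋⊞⊞⊞
???≋∘⊞∙∘⊞⊞⊞
???∘∙⊚⊛⊞⊞⊞⊞
???∙⊞⊛⊞⊛⊞⊞⊞
???⊛⊛⊞∘⊛⊞⊞⊞
????????⊞⊞⊞
????????⊞⊞⊞
????????⊞⊞⊞

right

⊞⊞⊞⊞⊞⊞⊞⊞⊞⊞⊞
⊞⊞⊞⊞⊞⊞⊞⊞⊞⊞⊞
⊞⊞⊞⊞⊞⊞⊞⊞⊞⊞⊞
??∘∘∘∘≋⊞⊞⊞⊞
??≋∘⊞∙∘⊞⊞⊞⊞
??∘∙∘⊚⊞⊞⊞⊞⊞
??∙⊞⊛⊞⊛⊞⊞⊞⊞
??⊛⊛⊞∘⊛⊞⊞⊞⊞
???????⊞⊞⊞⊞
???????⊞⊞⊞⊞
???????⊞⊞⊞⊞

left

⊞⊞⊞⊞⊞⊞⊞⊞⊞⊞⊞
⊞⊞⊞⊞⊞⊞⊞⊞⊞⊞⊞
⊞⊞⊞⊞⊞⊞⊞⊞⊞⊞⊞
???∘∘∘∘≋⊞⊞⊞
???≋∘⊞∙∘⊞⊞⊞
???∘∙⊚⊛⊞⊞⊞⊞
???∙⊞⊛⊞⊛⊞⊞⊞
???⊛⊛⊞∘⊛⊞⊞⊞
????????⊞⊞⊞
????????⊞⊞⊞
????????⊞⊞⊞

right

⊞⊞⊞⊞⊞⊞⊞⊞⊞⊞⊞
⊞⊞⊞⊞⊞⊞⊞⊞⊞⊞⊞
⊞⊞⊞⊞⊞⊞⊞⊞⊞⊞⊞
??∘∘∘∘≋⊞⊞⊞⊞
??≋∘⊞∙∘⊞⊞⊞⊞
??∘∙∘⊚⊞⊞⊞⊞⊞
??∙⊞⊛⊞⊛⊞⊞⊞⊞
??⊛⊛⊞∘⊛⊞⊞⊞⊞
???????⊞⊞⊞⊞
???????⊞⊞⊞⊞
???????⊞⊞⊞⊞


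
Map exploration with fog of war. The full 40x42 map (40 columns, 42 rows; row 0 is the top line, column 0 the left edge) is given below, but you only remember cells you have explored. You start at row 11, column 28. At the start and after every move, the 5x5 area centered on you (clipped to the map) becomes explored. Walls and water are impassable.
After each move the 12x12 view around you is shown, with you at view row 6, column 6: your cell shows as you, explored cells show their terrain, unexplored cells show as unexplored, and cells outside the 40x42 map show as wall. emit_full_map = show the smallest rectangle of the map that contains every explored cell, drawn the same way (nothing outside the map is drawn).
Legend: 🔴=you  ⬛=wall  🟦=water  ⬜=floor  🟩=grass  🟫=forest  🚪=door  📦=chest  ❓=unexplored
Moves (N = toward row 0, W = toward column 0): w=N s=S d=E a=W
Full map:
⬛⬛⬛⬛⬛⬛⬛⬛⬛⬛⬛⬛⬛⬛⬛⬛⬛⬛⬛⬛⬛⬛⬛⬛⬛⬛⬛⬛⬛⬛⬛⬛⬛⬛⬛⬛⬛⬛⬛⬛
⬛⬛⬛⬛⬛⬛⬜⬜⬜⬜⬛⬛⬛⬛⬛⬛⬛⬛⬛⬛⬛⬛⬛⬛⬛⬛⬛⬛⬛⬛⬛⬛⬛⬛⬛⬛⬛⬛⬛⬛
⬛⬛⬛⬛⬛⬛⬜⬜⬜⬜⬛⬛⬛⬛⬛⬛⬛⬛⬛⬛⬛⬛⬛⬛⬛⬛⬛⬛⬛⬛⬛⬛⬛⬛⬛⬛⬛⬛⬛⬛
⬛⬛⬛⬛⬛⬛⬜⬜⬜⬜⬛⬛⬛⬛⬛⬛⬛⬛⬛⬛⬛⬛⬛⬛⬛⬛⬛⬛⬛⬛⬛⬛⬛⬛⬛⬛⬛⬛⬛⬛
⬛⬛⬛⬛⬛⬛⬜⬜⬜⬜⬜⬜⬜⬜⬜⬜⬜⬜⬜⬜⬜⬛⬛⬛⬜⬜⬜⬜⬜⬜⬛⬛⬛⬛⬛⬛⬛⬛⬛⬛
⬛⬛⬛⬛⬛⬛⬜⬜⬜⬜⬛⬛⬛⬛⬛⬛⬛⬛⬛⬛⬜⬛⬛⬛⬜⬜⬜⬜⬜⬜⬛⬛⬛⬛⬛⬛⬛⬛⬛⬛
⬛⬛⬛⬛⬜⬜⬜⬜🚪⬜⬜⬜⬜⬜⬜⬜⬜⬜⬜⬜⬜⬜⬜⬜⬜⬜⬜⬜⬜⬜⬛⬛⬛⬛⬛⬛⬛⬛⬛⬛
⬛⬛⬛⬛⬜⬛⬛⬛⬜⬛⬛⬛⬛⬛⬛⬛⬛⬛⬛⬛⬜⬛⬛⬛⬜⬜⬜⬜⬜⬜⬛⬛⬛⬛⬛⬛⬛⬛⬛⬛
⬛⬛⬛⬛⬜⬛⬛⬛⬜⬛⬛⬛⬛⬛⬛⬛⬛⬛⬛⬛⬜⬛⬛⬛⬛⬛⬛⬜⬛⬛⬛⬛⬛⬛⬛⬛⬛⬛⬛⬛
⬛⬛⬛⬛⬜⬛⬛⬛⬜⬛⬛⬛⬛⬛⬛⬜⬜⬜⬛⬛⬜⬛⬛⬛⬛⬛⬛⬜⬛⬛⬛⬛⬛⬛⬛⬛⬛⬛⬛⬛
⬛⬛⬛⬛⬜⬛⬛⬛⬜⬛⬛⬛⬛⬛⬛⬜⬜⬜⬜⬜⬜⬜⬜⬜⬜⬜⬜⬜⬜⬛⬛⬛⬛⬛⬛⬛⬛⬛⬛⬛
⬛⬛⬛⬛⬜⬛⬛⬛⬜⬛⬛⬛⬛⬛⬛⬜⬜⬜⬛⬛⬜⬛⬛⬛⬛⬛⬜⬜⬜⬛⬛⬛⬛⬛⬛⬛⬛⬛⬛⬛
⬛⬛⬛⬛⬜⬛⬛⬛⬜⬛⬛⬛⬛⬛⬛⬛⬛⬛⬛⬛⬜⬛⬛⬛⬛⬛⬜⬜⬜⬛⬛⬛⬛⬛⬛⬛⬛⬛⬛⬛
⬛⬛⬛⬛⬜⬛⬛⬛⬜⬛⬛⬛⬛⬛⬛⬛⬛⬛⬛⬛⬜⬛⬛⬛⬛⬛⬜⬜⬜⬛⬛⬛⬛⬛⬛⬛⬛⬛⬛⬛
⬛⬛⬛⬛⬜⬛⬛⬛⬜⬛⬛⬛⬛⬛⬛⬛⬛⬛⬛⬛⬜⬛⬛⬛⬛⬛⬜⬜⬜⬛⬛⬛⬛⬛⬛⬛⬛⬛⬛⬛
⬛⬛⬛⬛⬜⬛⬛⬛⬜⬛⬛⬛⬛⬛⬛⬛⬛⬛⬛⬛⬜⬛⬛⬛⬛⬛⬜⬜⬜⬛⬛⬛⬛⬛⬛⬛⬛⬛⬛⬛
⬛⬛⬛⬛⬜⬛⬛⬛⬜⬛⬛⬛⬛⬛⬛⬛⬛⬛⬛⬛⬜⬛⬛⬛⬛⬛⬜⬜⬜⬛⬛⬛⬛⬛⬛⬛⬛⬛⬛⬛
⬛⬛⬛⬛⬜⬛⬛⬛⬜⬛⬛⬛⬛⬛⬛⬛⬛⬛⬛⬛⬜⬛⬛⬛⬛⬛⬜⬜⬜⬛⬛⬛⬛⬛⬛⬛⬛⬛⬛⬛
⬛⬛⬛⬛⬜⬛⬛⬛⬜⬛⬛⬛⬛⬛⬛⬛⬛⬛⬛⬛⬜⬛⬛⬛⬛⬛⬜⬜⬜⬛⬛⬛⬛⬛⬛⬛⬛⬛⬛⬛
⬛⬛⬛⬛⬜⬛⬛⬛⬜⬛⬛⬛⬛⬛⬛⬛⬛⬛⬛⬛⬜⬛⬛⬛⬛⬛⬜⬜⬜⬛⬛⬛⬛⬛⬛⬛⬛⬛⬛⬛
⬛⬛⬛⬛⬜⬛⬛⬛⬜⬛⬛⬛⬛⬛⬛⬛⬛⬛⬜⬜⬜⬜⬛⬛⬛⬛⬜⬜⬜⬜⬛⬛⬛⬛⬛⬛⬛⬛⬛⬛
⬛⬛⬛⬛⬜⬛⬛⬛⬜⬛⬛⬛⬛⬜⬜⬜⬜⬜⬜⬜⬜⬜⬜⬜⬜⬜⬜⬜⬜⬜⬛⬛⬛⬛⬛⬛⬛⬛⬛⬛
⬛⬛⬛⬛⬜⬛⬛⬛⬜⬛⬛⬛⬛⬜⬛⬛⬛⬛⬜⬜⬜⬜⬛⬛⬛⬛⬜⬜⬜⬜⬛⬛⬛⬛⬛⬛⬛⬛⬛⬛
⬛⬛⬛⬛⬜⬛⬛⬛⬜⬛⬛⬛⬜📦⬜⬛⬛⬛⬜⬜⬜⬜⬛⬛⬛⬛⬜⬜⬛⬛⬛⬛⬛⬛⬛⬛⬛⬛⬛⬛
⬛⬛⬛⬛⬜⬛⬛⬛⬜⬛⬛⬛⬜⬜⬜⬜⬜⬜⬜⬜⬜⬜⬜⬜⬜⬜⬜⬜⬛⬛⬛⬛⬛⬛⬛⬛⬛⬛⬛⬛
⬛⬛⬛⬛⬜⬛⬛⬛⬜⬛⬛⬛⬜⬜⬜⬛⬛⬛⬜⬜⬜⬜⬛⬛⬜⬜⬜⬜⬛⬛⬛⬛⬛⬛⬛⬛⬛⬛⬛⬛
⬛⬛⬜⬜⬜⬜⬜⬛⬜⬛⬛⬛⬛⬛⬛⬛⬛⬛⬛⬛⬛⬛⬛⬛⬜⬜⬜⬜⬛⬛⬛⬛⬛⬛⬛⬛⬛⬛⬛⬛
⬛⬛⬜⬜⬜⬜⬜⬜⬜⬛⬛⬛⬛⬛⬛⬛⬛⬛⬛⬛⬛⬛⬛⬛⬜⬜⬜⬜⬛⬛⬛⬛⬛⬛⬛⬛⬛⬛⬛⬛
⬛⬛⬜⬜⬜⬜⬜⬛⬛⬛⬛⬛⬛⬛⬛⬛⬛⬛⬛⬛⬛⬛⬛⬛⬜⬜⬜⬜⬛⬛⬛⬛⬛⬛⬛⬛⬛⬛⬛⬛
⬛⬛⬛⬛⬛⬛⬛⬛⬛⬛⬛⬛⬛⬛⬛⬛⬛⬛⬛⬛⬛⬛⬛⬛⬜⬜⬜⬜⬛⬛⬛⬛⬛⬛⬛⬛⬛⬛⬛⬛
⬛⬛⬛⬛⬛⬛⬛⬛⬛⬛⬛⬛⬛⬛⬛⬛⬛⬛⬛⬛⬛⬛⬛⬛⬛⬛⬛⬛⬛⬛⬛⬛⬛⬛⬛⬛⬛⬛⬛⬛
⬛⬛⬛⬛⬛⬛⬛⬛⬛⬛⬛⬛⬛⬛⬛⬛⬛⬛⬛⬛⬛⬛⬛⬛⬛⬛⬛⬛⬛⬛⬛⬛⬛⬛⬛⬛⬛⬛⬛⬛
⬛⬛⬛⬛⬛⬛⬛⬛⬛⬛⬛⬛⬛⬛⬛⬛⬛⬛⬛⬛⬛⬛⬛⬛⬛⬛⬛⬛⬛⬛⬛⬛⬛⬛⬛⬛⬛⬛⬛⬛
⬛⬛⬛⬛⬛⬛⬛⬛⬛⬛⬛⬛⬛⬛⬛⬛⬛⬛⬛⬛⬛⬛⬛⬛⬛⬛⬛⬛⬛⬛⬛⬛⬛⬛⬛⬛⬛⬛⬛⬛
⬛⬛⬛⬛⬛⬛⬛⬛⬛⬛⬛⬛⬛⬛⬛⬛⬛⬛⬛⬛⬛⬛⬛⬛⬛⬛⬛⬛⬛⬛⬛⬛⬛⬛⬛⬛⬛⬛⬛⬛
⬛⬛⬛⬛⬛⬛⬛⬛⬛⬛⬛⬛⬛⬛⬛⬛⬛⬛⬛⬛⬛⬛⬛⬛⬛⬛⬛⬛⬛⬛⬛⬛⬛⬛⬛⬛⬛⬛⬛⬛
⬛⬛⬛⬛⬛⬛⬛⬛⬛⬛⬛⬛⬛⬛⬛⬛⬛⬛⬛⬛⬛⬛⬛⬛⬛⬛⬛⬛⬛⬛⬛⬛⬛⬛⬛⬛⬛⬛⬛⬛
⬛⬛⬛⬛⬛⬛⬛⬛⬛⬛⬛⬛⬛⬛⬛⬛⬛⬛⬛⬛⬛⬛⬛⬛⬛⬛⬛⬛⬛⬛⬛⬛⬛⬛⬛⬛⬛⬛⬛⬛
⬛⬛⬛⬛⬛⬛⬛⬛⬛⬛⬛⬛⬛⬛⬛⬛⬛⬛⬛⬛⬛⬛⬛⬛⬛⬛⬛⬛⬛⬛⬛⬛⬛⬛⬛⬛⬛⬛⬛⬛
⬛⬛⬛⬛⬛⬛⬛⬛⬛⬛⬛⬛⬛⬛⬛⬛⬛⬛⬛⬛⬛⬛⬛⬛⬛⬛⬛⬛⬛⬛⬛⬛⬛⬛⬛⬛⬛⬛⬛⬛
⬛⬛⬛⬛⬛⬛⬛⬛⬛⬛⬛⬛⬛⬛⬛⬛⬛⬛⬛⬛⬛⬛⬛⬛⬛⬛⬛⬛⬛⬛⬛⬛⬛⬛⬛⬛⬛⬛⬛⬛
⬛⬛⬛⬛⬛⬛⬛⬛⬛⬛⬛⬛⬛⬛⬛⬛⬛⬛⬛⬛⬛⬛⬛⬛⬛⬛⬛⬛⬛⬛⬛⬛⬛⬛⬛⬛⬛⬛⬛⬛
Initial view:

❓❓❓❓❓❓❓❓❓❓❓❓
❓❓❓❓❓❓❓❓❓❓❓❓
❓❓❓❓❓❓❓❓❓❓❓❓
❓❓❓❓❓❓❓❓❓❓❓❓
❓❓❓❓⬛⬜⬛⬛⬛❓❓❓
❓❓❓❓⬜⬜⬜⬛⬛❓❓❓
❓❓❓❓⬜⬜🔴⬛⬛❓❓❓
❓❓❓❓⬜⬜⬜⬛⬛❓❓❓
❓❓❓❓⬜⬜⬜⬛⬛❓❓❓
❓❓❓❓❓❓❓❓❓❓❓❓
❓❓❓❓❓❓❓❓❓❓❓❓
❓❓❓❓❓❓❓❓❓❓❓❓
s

❓❓❓❓❓❓❓❓❓❓❓❓
❓❓❓❓❓❓❓❓❓❓❓❓
❓❓❓❓❓❓❓❓❓❓❓❓
❓❓❓❓⬛⬜⬛⬛⬛❓❓❓
❓❓❓❓⬜⬜⬜⬛⬛❓❓❓
❓❓❓❓⬜⬜⬜⬛⬛❓❓❓
❓❓❓❓⬜⬜🔴⬛⬛❓❓❓
❓❓❓❓⬜⬜⬜⬛⬛❓❓❓
❓❓❓❓⬜⬜⬜⬛⬛❓❓❓
❓❓❓❓❓❓❓❓❓❓❓❓
❓❓❓❓❓❓❓❓❓❓❓❓
❓❓❓❓❓❓❓❓❓❓❓❓

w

❓❓❓❓❓❓❓❓❓❓❓❓
❓❓❓❓❓❓❓❓❓❓❓❓
❓❓❓❓❓❓❓❓❓❓❓❓
❓❓❓❓❓❓❓❓❓❓❓❓
❓❓❓❓⬛⬜⬛⬛⬛❓❓❓
❓❓❓❓⬜⬜⬜⬛⬛❓❓❓
❓❓❓❓⬜⬜🔴⬛⬛❓❓❓
❓❓❓❓⬜⬜⬜⬛⬛❓❓❓
❓❓❓❓⬜⬜⬜⬛⬛❓❓❓
❓❓❓❓⬜⬜⬜⬛⬛❓❓❓
❓❓❓❓❓❓❓❓❓❓❓❓
❓❓❓❓❓❓❓❓❓❓❓❓

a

❓❓❓❓❓❓❓❓❓❓❓❓
❓❓❓❓❓❓❓❓❓❓❓❓
❓❓❓❓❓❓❓❓❓❓❓❓
❓❓❓❓❓❓❓❓❓❓❓❓
❓❓❓❓⬛⬛⬜⬛⬛⬛❓❓
❓❓❓❓⬜⬜⬜⬜⬛⬛❓❓
❓❓❓❓⬛⬜🔴⬜⬛⬛❓❓
❓❓❓❓⬛⬜⬜⬜⬛⬛❓❓
❓❓❓❓⬛⬜⬜⬜⬛⬛❓❓
❓❓❓❓❓⬜⬜⬜⬛⬛❓❓
❓❓❓❓❓❓❓❓❓❓❓❓
❓❓❓❓❓❓❓❓❓❓❓❓

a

❓❓❓❓❓❓❓❓❓❓❓❓
❓❓❓❓❓❓❓❓❓❓❓❓
❓❓❓❓❓❓❓❓❓❓❓❓
❓❓❓❓❓❓❓❓❓❓❓❓
❓❓❓❓⬛⬛⬛⬜⬛⬛⬛❓
❓❓❓❓⬜⬜⬜⬜⬜⬛⬛❓
❓❓❓❓⬛⬛🔴⬜⬜⬛⬛❓
❓❓❓❓⬛⬛⬜⬜⬜⬛⬛❓
❓❓❓❓⬛⬛⬜⬜⬜⬛⬛❓
❓❓❓❓❓❓⬜⬜⬜⬛⬛❓
❓❓❓❓❓❓❓❓❓❓❓❓
❓❓❓❓❓❓❓❓❓❓❓❓

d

❓❓❓❓❓❓❓❓❓❓❓❓
❓❓❓❓❓❓❓❓❓❓❓❓
❓❓❓❓❓❓❓❓❓❓❓❓
❓❓❓❓❓❓❓❓❓❓❓❓
❓❓❓⬛⬛⬛⬜⬛⬛⬛❓❓
❓❓❓⬜⬜⬜⬜⬜⬛⬛❓❓
❓❓❓⬛⬛⬜🔴⬜⬛⬛❓❓
❓❓❓⬛⬛⬜⬜⬜⬛⬛❓❓
❓❓❓⬛⬛⬜⬜⬜⬛⬛❓❓
❓❓❓❓❓⬜⬜⬜⬛⬛❓❓
❓❓❓❓❓❓❓❓❓❓❓❓
❓❓❓❓❓❓❓❓❓❓❓❓

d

❓❓❓❓❓❓❓❓❓❓❓❓
❓❓❓❓❓❓❓❓❓❓❓❓
❓❓❓❓❓❓❓❓❓❓❓❓
❓❓❓❓❓❓❓❓❓❓❓❓
❓❓⬛⬛⬛⬜⬛⬛⬛❓❓❓
❓❓⬜⬜⬜⬜⬜⬛⬛❓❓❓
❓❓⬛⬛⬜⬜🔴⬛⬛❓❓❓
❓❓⬛⬛⬜⬜⬜⬛⬛❓❓❓
❓❓⬛⬛⬜⬜⬜⬛⬛❓❓❓
❓❓❓❓⬜⬜⬜⬛⬛❓❓❓
❓❓❓❓❓❓❓❓❓❓❓❓
❓❓❓❓❓❓❓❓❓❓❓❓

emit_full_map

⬛⬛⬛⬜⬛⬛⬛
⬜⬜⬜⬜⬜⬛⬛
⬛⬛⬜⬜🔴⬛⬛
⬛⬛⬜⬜⬜⬛⬛
⬛⬛⬜⬜⬜⬛⬛
❓❓⬜⬜⬜⬛⬛

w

❓❓❓❓❓❓❓❓❓❓❓❓
❓❓❓❓❓❓❓❓❓❓❓❓
❓❓❓❓❓❓❓❓❓❓❓❓
❓❓❓❓❓❓❓❓❓❓❓❓
❓❓❓❓⬛⬜⬛⬛⬛❓❓❓
❓❓⬛⬛⬛⬜⬛⬛⬛❓❓❓
❓❓⬜⬜⬜⬜🔴⬛⬛❓❓❓
❓❓⬛⬛⬜⬜⬜⬛⬛❓❓❓
❓❓⬛⬛⬜⬜⬜⬛⬛❓❓❓
❓❓⬛⬛⬜⬜⬜⬛⬛❓❓❓
❓❓❓❓⬜⬜⬜⬛⬛❓❓❓
❓❓❓❓❓❓❓❓❓❓❓❓

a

❓❓❓❓❓❓❓❓❓❓❓❓
❓❓❓❓❓❓❓❓❓❓❓❓
❓❓❓❓❓❓❓❓❓❓❓❓
❓❓❓❓❓❓❓❓❓❓❓❓
❓❓❓❓⬛⬛⬜⬛⬛⬛❓❓
❓❓❓⬛⬛⬛⬜⬛⬛⬛❓❓
❓❓❓⬜⬜⬜🔴⬜⬛⬛❓❓
❓❓❓⬛⬛⬜⬜⬜⬛⬛❓❓
❓❓❓⬛⬛⬜⬜⬜⬛⬛❓❓
❓❓❓⬛⬛⬜⬜⬜⬛⬛❓❓
❓❓❓❓❓⬜⬜⬜⬛⬛❓❓
❓❓❓❓❓❓❓❓❓❓❓❓

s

❓❓❓❓❓❓❓❓❓❓❓❓
❓❓❓❓❓❓❓❓❓❓❓❓
❓❓❓❓❓❓❓❓❓❓❓❓
❓❓❓❓⬛⬛⬜⬛⬛⬛❓❓
❓❓❓⬛⬛⬛⬜⬛⬛⬛❓❓
❓❓❓⬜⬜⬜⬜⬜⬛⬛❓❓
❓❓❓⬛⬛⬜🔴⬜⬛⬛❓❓
❓❓❓⬛⬛⬜⬜⬜⬛⬛❓❓
❓❓❓⬛⬛⬜⬜⬜⬛⬛❓❓
❓❓❓❓❓⬜⬜⬜⬛⬛❓❓
❓❓❓❓❓❓❓❓❓❓❓❓
❓❓❓❓❓❓❓❓❓❓❓❓

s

❓❓❓❓❓❓❓❓❓❓❓❓
❓❓❓❓❓❓❓❓❓❓❓❓
❓❓❓❓⬛⬛⬜⬛⬛⬛❓❓
❓❓❓⬛⬛⬛⬜⬛⬛⬛❓❓
❓❓❓⬜⬜⬜⬜⬜⬛⬛❓❓
❓❓❓⬛⬛⬜⬜⬜⬛⬛❓❓
❓❓❓⬛⬛⬜🔴⬜⬛⬛❓❓
❓❓❓⬛⬛⬜⬜⬜⬛⬛❓❓
❓❓❓❓⬛⬜⬜⬜⬛⬛❓❓
❓❓❓❓❓❓❓❓❓❓❓❓
❓❓❓❓❓❓❓❓❓❓❓❓
❓❓❓❓❓❓❓❓❓❓❓❓

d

❓❓❓❓❓❓❓❓❓❓❓❓
❓❓❓❓❓❓❓❓❓❓❓❓
❓❓❓⬛⬛⬜⬛⬛⬛❓❓❓
❓❓⬛⬛⬛⬜⬛⬛⬛❓❓❓
❓❓⬜⬜⬜⬜⬜⬛⬛❓❓❓
❓❓⬛⬛⬜⬜⬜⬛⬛❓❓❓
❓❓⬛⬛⬜⬜🔴⬛⬛❓❓❓
❓❓⬛⬛⬜⬜⬜⬛⬛❓❓❓
❓❓❓⬛⬜⬜⬜⬛⬛❓❓❓
❓❓❓❓❓❓❓❓❓❓❓❓
❓❓❓❓❓❓❓❓❓❓❓❓
❓❓❓❓❓❓❓❓❓❓❓❓

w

❓❓❓❓❓❓❓❓❓❓❓❓
❓❓❓❓❓❓❓❓❓❓❓❓
❓❓❓❓❓❓❓❓❓❓❓❓
❓❓❓⬛⬛⬜⬛⬛⬛❓❓❓
❓❓⬛⬛⬛⬜⬛⬛⬛❓❓❓
❓❓⬜⬜⬜⬜⬜⬛⬛❓❓❓
❓❓⬛⬛⬜⬜🔴⬛⬛❓❓❓
❓❓⬛⬛⬜⬜⬜⬛⬛❓❓❓
❓❓⬛⬛⬜⬜⬜⬛⬛❓❓❓
❓❓❓⬛⬜⬜⬜⬛⬛❓❓❓
❓❓❓❓❓❓❓❓❓❓❓❓
❓❓❓❓❓❓❓❓❓❓❓❓

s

❓❓❓❓❓❓❓❓❓❓❓❓
❓❓❓❓❓❓❓❓❓❓❓❓
❓❓❓⬛⬛⬜⬛⬛⬛❓❓❓
❓❓⬛⬛⬛⬜⬛⬛⬛❓❓❓
❓❓⬜⬜⬜⬜⬜⬛⬛❓❓❓
❓❓⬛⬛⬜⬜⬜⬛⬛❓❓❓
❓❓⬛⬛⬜⬜🔴⬛⬛❓❓❓
❓❓⬛⬛⬜⬜⬜⬛⬛❓❓❓
❓❓❓⬛⬜⬜⬜⬛⬛❓❓❓
❓❓❓❓❓❓❓❓❓❓❓❓
❓❓❓❓❓❓❓❓❓❓❓❓
❓❓❓❓❓❓❓❓❓❓❓❓

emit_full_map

❓⬛⬛⬜⬛⬛⬛
⬛⬛⬛⬜⬛⬛⬛
⬜⬜⬜⬜⬜⬛⬛
⬛⬛⬜⬜⬜⬛⬛
⬛⬛⬜⬜🔴⬛⬛
⬛⬛⬜⬜⬜⬛⬛
❓⬛⬜⬜⬜⬛⬛

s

❓❓❓❓❓❓❓❓❓❓❓❓
❓❓❓⬛⬛⬜⬛⬛⬛❓❓❓
❓❓⬛⬛⬛⬜⬛⬛⬛❓❓❓
❓❓⬜⬜⬜⬜⬜⬛⬛❓❓❓
❓❓⬛⬛⬜⬜⬜⬛⬛❓❓❓
❓❓⬛⬛⬜⬜⬜⬛⬛❓❓❓
❓❓⬛⬛⬜⬜🔴⬛⬛❓❓❓
❓❓❓⬛⬜⬜⬜⬛⬛❓❓❓
❓❓❓❓⬜⬜⬜⬛⬛❓❓❓
❓❓❓❓❓❓❓❓❓❓❓❓
❓❓❓❓❓❓❓❓❓❓❓❓
❓❓❓❓❓❓❓❓❓❓❓❓

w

❓❓❓❓❓❓❓❓❓❓❓❓
❓❓❓❓❓❓❓❓❓❓❓❓
❓❓❓⬛⬛⬜⬛⬛⬛❓❓❓
❓❓⬛⬛⬛⬜⬛⬛⬛❓❓❓
❓❓⬜⬜⬜⬜⬜⬛⬛❓❓❓
❓❓⬛⬛⬜⬜⬜⬛⬛❓❓❓
❓❓⬛⬛⬜⬜🔴⬛⬛❓❓❓
❓❓⬛⬛⬜⬜⬜⬛⬛❓❓❓
❓❓❓⬛⬜⬜⬜⬛⬛❓❓❓
❓❓❓❓⬜⬜⬜⬛⬛❓❓❓
❓❓❓❓❓❓❓❓❓❓❓❓
❓❓❓❓❓❓❓❓❓❓❓❓

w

❓❓❓❓❓❓❓❓❓❓❓❓
❓❓❓❓❓❓❓❓❓❓❓❓
❓❓❓❓❓❓❓❓❓❓❓❓
❓❓❓⬛⬛⬜⬛⬛⬛❓❓❓
❓❓⬛⬛⬛⬜⬛⬛⬛❓❓❓
❓❓⬜⬜⬜⬜⬜⬛⬛❓❓❓
❓❓⬛⬛⬜⬜🔴⬛⬛❓❓❓
❓❓⬛⬛⬜⬜⬜⬛⬛❓❓❓
❓❓⬛⬛⬜⬜⬜⬛⬛❓❓❓
❓❓❓⬛⬜⬜⬜⬛⬛❓❓❓
❓❓❓❓⬜⬜⬜⬛⬛❓❓❓
❓❓❓❓❓❓❓❓❓❓❓❓

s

❓❓❓❓❓❓❓❓❓❓❓❓
❓❓❓❓❓❓❓❓❓❓❓❓
❓❓❓⬛⬛⬜⬛⬛⬛❓❓❓
❓❓⬛⬛⬛⬜⬛⬛⬛❓❓❓
❓❓⬜⬜⬜⬜⬜⬛⬛❓❓❓
❓❓⬛⬛⬜⬜⬜⬛⬛❓❓❓
❓❓⬛⬛⬜⬜🔴⬛⬛❓❓❓
❓❓⬛⬛⬜⬜⬜⬛⬛❓❓❓
❓❓❓⬛⬜⬜⬜⬛⬛❓❓❓
❓❓❓❓⬜⬜⬜⬛⬛❓❓❓
❓❓❓❓❓❓❓❓❓❓❓❓
❓❓❓❓❓❓❓❓❓❓❓❓

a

❓❓❓❓❓❓❓❓❓❓❓❓
❓❓❓❓❓❓❓❓❓❓❓❓
❓❓❓❓⬛⬛⬜⬛⬛⬛❓❓
❓❓❓⬛⬛⬛⬜⬛⬛⬛❓❓
❓❓❓⬜⬜⬜⬜⬜⬛⬛❓❓
❓❓❓⬛⬛⬜⬜⬜⬛⬛❓❓
❓❓❓⬛⬛⬜🔴⬜⬛⬛❓❓
❓❓❓⬛⬛⬜⬜⬜⬛⬛❓❓
❓❓❓❓⬛⬜⬜⬜⬛⬛❓❓
❓❓❓❓❓⬜⬜⬜⬛⬛❓❓
❓❓❓❓❓❓❓❓❓❓❓❓
❓❓❓❓❓❓❓❓❓❓❓❓

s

❓❓❓❓❓❓❓❓❓❓❓❓
❓❓❓❓⬛⬛⬜⬛⬛⬛❓❓
❓❓❓⬛⬛⬛⬜⬛⬛⬛❓❓
❓❓❓⬜⬜⬜⬜⬜⬛⬛❓❓
❓❓❓⬛⬛⬜⬜⬜⬛⬛❓❓
❓❓❓⬛⬛⬜⬜⬜⬛⬛❓❓
❓❓❓⬛⬛⬜🔴⬜⬛⬛❓❓
❓❓❓❓⬛⬜⬜⬜⬛⬛❓❓
❓❓❓❓⬛⬜⬜⬜⬛⬛❓❓
❓❓❓❓❓❓❓❓❓❓❓❓
❓❓❓❓❓❓❓❓❓❓❓❓
❓❓❓❓❓❓❓❓❓❓❓❓

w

❓❓❓❓❓❓❓❓❓❓❓❓
❓❓❓❓❓❓❓❓❓❓❓❓
❓❓❓❓⬛⬛⬜⬛⬛⬛❓❓
❓❓❓⬛⬛⬛⬜⬛⬛⬛❓❓
❓❓❓⬜⬜⬜⬜⬜⬛⬛❓❓
❓❓❓⬛⬛⬜⬜⬜⬛⬛❓❓
❓❓❓⬛⬛⬜🔴⬜⬛⬛❓❓
❓❓❓⬛⬛⬜⬜⬜⬛⬛❓❓
❓❓❓❓⬛⬜⬜⬜⬛⬛❓❓
❓❓❓❓⬛⬜⬜⬜⬛⬛❓❓
❓❓❓❓❓❓❓❓❓❓❓❓
❓❓❓❓❓❓❓❓❓❓❓❓

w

❓❓❓❓❓❓❓❓❓❓❓❓
❓❓❓❓❓❓❓❓❓❓❓❓
❓❓❓❓❓❓❓❓❓❓❓❓
❓❓❓❓⬛⬛⬜⬛⬛⬛❓❓
❓❓❓⬛⬛⬛⬜⬛⬛⬛❓❓
❓❓❓⬜⬜⬜⬜⬜⬛⬛❓❓
❓❓❓⬛⬛⬜🔴⬜⬛⬛❓❓
❓❓❓⬛⬛⬜⬜⬜⬛⬛❓❓
❓❓❓⬛⬛⬜⬜⬜⬛⬛❓❓
❓❓❓❓⬛⬜⬜⬜⬛⬛❓❓
❓❓❓❓⬛⬜⬜⬜⬛⬛❓❓
❓❓❓❓❓❓❓❓❓❓❓❓

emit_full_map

❓⬛⬛⬜⬛⬛⬛
⬛⬛⬛⬜⬛⬛⬛
⬜⬜⬜⬜⬜⬛⬛
⬛⬛⬜🔴⬜⬛⬛
⬛⬛⬜⬜⬜⬛⬛
⬛⬛⬜⬜⬜⬛⬛
❓⬛⬜⬜⬜⬛⬛
❓⬛⬜⬜⬜⬛⬛
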